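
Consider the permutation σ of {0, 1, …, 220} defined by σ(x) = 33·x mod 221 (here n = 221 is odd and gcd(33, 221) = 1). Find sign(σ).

-1

Trace 33: π^k(33) = [33, 205, 135, 35, 50, 103, 84] for k=0..6.
Cycle lengths of π_33 on ℤ/221ℤ: [12, 12, 12, 12, 12, 12, 12, 12, 12, 12, 12, 12, 12, 12, 12, 12, 12, 2, 2, 2, 2, 2, 2, 2, 2, 1]; 26 cycles in total.
With 26 cycles on 221 points, sign = (−1)^{221−26} = -1.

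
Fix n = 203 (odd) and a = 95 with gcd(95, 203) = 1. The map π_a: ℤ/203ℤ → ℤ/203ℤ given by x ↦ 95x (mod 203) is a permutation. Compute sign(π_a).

Start at x=37: 37 → 64 → 193 → 65 → 85 → 158 → 191 → … (one orbit).
6 cycles of lengths [84, 84, 28, 3, 3, 1].
203 − 6 = 197 transpositions; sign(π) = (−1)^197 = -1.
The Jacobi symbol (95|203) = -1 (Zolotarev) agrees.

-1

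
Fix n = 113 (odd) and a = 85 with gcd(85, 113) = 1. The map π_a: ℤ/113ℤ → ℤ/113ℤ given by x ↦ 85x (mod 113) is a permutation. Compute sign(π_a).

+1

Orbit of 83 under x↦85x: [83, 49, 97, 109, 112, 28, 7]… (length divides ord_113(85)).
Decompose π into cycles: lengths [14, 14, 14, 14, 14, 14, 14, 14, 1] (9 cycles, including the fixed point 0).
With 9 cycles on 113 points, sign = (−1)^{113−9} = +1.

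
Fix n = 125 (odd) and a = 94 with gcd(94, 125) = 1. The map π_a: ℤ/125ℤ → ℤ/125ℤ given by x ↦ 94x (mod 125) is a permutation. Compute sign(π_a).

+1

Orbit of 11 under x↦94x: [11, 34, 71, 49, 106, 89, 116]… (length divides ord_125(94)).
Decompose π into cycles: lengths [50, 50, 10, 10, 2, 2, 1] (7 cycles, including the fixed point 0).
sign(π) = (−1)^{n − #cycles} = (−1)^{125−7} = (−1)^118 = +1.
The Jacobi symbol (94|125) = +1 (Zolotarev) agrees.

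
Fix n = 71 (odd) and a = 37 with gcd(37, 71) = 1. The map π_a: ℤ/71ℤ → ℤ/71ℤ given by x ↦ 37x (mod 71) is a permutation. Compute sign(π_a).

Start at x=45: 45 → 32 → 48 → 1 → 37 → 20 → 30 → 45 (one orbit).
Decompose π into cycles: lengths [7, 7, 7, 7, 7, 7, 7, 7, 7, 7, 1] (11 cycles, including the fixed point 0).
sign(π) = (−1)^{n − #cycles} = (−1)^{71−11} = (−1)^60 = +1.
Via Zolotarev, sign(π_{37}) = (37|71) = +1.

+1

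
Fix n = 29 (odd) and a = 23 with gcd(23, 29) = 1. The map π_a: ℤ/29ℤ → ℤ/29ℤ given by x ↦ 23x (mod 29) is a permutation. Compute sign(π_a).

Start at x=16: 16 → 20 → 25 → 24 → 1 → 23 → 7 → 16 (one orbit).
The orbit structure of x ↦ 23x mod 29: 5 orbits of sizes [7, 7, 7, 7, 1].
n − c = 29 − 5 = 24; sign = (−1)^24 = +1.
(23|29)_J = +1 (Zolotarev's lemma cross-check).

+1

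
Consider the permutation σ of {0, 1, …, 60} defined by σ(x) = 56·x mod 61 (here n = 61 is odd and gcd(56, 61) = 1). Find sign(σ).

+1

Orbit of 13 under x↦56x: [13, 57, 20, 22, 12, 1, 56]… (length divides ord_61(56)).
Decompose π into cycles: lengths [15, 15, 15, 15, 1] (5 cycles, including the fixed point 0).
sign(π) = (−1)^{n − #cycles} = (−1)^{61−5} = (−1)^56 = +1.
Zolotarev: (56|61) = +1, matching the cycle-count sign.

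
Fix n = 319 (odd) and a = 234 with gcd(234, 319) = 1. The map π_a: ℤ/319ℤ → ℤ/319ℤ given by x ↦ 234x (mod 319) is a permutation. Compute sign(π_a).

Start at x=93: 93 → 70 → 111 → 135 → 9 → 192 → 268 → … (one orbit).
π_234 has 6 disjoint cycles with lengths [140, 140, 28, 5, 5, 1] on {0,…,318}.
n − c = 319 − 6 = 313; sign = (−1)^313 = -1.
Check: (234/319) = -1 by Zolotarev.

-1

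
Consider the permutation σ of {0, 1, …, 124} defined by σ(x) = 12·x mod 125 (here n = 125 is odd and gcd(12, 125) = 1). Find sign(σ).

Trace 66: π^k(66) = [66, 42, 4, 48, 76, 37, 69] for k=0..6.
Decompose π into cycles: lengths [100, 20, 4, 1] (4 cycles, including the fixed point 0).
sign(π) = (−1)^{n − #cycles} = (−1)^{125−4} = (−1)^121 = -1.
Via Zolotarev, sign(π_{12}) = (12|125) = -1.

-1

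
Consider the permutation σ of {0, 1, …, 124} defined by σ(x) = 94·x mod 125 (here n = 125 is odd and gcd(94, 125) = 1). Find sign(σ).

Start at x=16: 16 → 4 → 1 → 94 → 86 → 84 → 21 → … (one orbit).
The orbit structure of x ↦ 94x mod 125: 7 orbits of sizes [50, 50, 10, 10, 2, 2, 1].
7 cycles on 125: each ℓ→(−1)^(ℓ−1), product (−1)^118 = +1.

+1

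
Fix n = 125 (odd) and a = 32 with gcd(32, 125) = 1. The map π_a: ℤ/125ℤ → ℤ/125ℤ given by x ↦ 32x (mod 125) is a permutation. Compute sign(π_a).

-1

Start at x=68: 68 → 51 → 7 → 99 → 43 → 1 → 32 → … (one orbit).
π_32 has 12 disjoint cycles with lengths [20, 20, 20, 20, 20, 4, 4, 4, 4, 4, 4, 1] on {0,…,124}.
With 12 cycles on 125 points, sign = (−1)^{125−12} = -1.
(32|125)_J = -1 (Zolotarev's lemma cross-check).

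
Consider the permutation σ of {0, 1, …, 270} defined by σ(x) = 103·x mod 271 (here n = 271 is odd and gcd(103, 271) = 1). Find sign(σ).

+1

Trace 37: π^k(37) = [37, 17, 125, 138, 122, 100, 2] for k=0..6.
Decompose π into cycles: lengths [135, 135, 1] (3 cycles, including the fixed point 0).
Σ(ℓ_i−1) = 271−3 = 268; sign = (−1)^268 = +1.
(103|271)_J = +1 (Zolotarev's lemma cross-check).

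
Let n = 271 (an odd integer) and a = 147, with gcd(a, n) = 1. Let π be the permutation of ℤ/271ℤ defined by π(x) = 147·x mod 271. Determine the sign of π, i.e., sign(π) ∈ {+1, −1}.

Start at x=195: 195 → 210 → 247 → 266 → 78 → 84 → 153 → … (one orbit).
Cycle lengths of π_147 on ℤ/271ℤ: [270, 1]; 2 cycles in total.
271 − 2 = 269 transpositions; sign(π) = (−1)^269 = -1.
(147|271)_J = -1 (Zolotarev's lemma cross-check).

-1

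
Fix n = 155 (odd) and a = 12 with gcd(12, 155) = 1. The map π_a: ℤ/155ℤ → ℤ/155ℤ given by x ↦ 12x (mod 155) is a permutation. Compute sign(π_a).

Trace 19: π^k(19) = [19, 73, 101, 127, 129, 153, 131] for k=0..6.
Cycle lengths of π_12 on ℤ/155ℤ: [60, 60, 30, 4, 1]; 5 cycles in total.
sign(π) = (−1)^{n − #cycles} = (−1)^{155−5} = (−1)^150 = +1.

+1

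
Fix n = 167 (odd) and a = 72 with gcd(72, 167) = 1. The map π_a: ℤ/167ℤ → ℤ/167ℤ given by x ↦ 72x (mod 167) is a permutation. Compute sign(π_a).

+1

Orbit of 36 under x↦72x: [36, 87, 85, 108, 94, 88, 157]… (length divides ord_167(72)).
Cycle type of π: 83×2 + 1; total 3 cycles.
sign(π) = (−1)^{n − #cycles} = (−1)^{167−3} = (−1)^164 = +1.
The Jacobi symbol (72|167) = +1 (Zolotarev) agrees.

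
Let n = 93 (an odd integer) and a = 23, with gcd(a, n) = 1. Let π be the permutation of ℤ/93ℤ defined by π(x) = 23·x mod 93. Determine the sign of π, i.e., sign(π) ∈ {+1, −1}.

+1

Orbit of 23 under x↦23x: [23, 64, 77, 4, 92, 70, 29]… (length divides ord_93(23)).
11 cycles of lengths [10, 10, 10, 10, 10, 10, 10, 10, 10, 2, 1].
93 − 11 = 82 transpositions; sign(π) = (−1)^82 = +1.
Via Zolotarev, sign(π_{23}) = (23|93) = +1.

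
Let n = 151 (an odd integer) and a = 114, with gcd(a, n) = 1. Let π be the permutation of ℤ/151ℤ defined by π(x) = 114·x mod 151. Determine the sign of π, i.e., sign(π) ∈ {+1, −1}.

Orbit of 56 under x↦114x: [56, 42, 107, 118, 13, 123, 130]… (length divides ord_151(114)).
π_114 has 2 disjoint cycles with lengths [150, 1] on {0,…,150}.
sign(π) = (−1)^{n − #cycles} = (−1)^{151−2} = (−1)^149 = -1.

-1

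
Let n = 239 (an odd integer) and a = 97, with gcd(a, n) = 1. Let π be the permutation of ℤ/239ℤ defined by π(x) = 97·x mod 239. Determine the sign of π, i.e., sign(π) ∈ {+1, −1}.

Orbit of 7 under x↦97x: [7, 201, 138, 2, 194, 176, 103]… (length divides ord_239(97)).
π_97 has 2 disjoint cycles with lengths [238, 1] on {0,…,238}.
n − c = 239 − 2 = 237; sign = (−1)^237 = -1.
Via Zolotarev, sign(π_{97}) = (97|239) = -1.

-1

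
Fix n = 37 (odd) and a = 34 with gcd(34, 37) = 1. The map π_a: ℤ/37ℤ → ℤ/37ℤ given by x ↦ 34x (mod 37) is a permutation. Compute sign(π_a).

+1

Trace 26: π^k(26) = [26, 33, 12, 1, 34, 9, 10] for k=0..6.
5 cycles of lengths [9, 9, 9, 9, 1].
5 cycles on 37: each ℓ→(−1)^(ℓ−1), product (−1)^32 = +1.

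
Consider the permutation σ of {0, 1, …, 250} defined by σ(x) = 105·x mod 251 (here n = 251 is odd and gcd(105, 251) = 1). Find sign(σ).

+1

Start at x=51: 51 → 84 → 35 → 161 → 88 → 204 → 85 → … (one orbit).
Decompose π into cycles: lengths [125, 125, 1] (3 cycles, including the fixed point 0).
sign(π) = (−1)^{n − #cycles} = (−1)^{251−3} = (−1)^248 = +1.
Via Zolotarev, sign(π_{105}) = (105|251) = +1.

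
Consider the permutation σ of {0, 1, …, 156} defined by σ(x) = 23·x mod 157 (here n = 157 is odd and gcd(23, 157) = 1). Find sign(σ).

Start at x=92: 92 → 75 → 155 → 111 → 41 → 1 → 23 → … (one orbit).
Cycle lengths of π_23 on ℤ/157ℤ: [52, 52, 52, 1]; 4 cycles in total.
sign(π) = (−1)^{n − #cycles} = (−1)^{157−4} = (−1)^153 = -1.
(23|157)_J = -1 (Zolotarev's lemma cross-check).

-1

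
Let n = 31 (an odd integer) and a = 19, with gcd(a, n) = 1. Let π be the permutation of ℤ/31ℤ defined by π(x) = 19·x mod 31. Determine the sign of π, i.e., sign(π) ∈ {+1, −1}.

Orbit of 19 under x↦19x: [19, 20, 8, 28, 5, 2, 7]… (length divides ord_31(19)).
Decompose π into cycles: lengths [15, 15, 1] (3 cycles, including the fixed point 0).
31 − 3 = 28 transpositions; sign(π) = (−1)^28 = +1.
(19|31)_J = +1 (Zolotarev's lemma cross-check).

+1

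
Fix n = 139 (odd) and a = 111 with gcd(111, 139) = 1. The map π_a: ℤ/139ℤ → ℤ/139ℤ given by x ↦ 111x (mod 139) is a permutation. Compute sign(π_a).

Start at x=97: 97 → 64 → 15 → 136 → 84 → 11 → 109 → … (one orbit).
π_111 has 2 disjoint cycles with lengths [138, 1] on {0,…,138}.
With 2 cycles on 139 points, sign = (−1)^{139−2} = -1.
(111|139)_J = -1 (Zolotarev's lemma cross-check).

-1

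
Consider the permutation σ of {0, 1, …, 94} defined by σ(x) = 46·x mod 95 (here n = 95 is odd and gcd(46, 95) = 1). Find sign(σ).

Trace 31: π^k(31) = [31, 1, 46, 26, 56, 11] for k=0..5.
Cycle type of π: 6×15 + 1×5; total 20 cycles.
sign(π) = (−1)^{n − #cycles} = (−1)^{95−20} = (−1)^75 = -1.

-1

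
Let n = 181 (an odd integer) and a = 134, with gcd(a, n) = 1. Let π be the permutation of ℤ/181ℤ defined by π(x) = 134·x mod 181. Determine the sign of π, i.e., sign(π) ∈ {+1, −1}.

Orbit of 77 under x↦134x: [77, 1, 134, 37, 71, 102, 93]… (length divides ord_181(134)).
2 cycles of lengths [180, 1].
Σ(ℓ_i−1) = 181−2 = 179; sign = (−1)^179 = -1.
Check: (134/181) = -1 by Zolotarev.

-1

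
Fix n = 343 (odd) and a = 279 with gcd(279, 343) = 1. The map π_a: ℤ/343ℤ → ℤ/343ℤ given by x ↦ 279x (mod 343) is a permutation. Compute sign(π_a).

-1

Orbit of 36 under x↦279x: [36, 97, 309, 118, 337, 41, 120]… (length divides ord_343(279)).
The orbit structure of x ↦ 279x mod 343: 10 orbits of sizes [98, 98, 98, 14, 14, 14, 2, 2, 2, 1].
n − c = 343 − 10 = 333; sign = (−1)^333 = -1.
Zolotarev: (279|343) = -1, matching the cycle-count sign.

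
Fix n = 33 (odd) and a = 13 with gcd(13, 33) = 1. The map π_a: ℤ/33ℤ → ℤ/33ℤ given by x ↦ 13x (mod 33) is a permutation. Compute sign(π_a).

Trace 10: π^k(10) = [10, 31, 7, 25, 28, 1, 13] for k=0..6.
Cycle type of π: 10×3 + 1×3; total 6 cycles.
Σ(ℓ_i−1) = 33−6 = 27; sign = (−1)^27 = -1.

-1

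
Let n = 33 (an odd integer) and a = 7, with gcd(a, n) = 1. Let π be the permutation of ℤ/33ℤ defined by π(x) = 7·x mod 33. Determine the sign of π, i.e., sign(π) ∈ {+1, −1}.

-1

Start at x=13: 13 → 25 → 10 → 4 → 28 → 31 → 19 → … (one orbit).
Decompose π into cycles: lengths [10, 10, 10, 1, 1, 1] (6 cycles, including the fixed point 0).
33 − 6 = 27 transpositions; sign(π) = (−1)^27 = -1.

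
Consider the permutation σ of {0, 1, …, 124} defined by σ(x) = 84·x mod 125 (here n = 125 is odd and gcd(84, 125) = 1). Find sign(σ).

Orbit of 109 under x↦84x: [109, 31, 104, 111, 74, 91, 19]… (length divides ord_125(84)).
Cycle lengths of π_84 on ℤ/125ℤ: [50, 50, 10, 10, 2, 2, 1]; 7 cycles in total.
7 cycles on 125: each ℓ→(−1)^(ℓ−1), product (−1)^118 = +1.
Zolotarev: (84|125) = +1, matching the cycle-count sign.

+1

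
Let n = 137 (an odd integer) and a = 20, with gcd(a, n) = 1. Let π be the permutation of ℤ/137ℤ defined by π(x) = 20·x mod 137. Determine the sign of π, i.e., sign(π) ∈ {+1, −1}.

-1

Orbit of 101 under x↦20x: [101, 102, 122, 111, 28, 12, 103]… (length divides ord_137(20)).
Cycle type of π: 136 + 1; total 2 cycles.
With 2 cycles on 137 points, sign = (−1)^{137−2} = -1.
Via Zolotarev, sign(π_{20}) = (20|137) = -1.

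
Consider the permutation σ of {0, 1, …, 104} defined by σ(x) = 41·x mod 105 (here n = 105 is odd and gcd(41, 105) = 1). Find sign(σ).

Start at x=1: 1 → 41 → 1 (one orbit).
π_41 has 55 disjoint cycles with lengths [2, 2, 2, 2, 2, 2, 2, 2, 2, 2, 2, 2, 2, 2, 2, 2, 2, 2, 2, 2, 2, 2, 2, 2, 2, 2, 2, 2, 2, 2, 2, 2, 2, 2, 2, 2, 2, 2, 2, 2, 2, 2, 2, 2, 2, 2, 2, 2, 2, 2, 1, 1, 1, 1, 1] on {0,…,104}.
n − c = 105 − 55 = 50; sign = (−1)^50 = +1.
Via Zolotarev, sign(π_{41}) = (41|105) = +1.

+1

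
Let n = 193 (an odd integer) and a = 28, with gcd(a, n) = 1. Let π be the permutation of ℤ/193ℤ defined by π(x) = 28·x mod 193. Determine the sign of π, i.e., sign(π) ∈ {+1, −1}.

Trace 172: π^k(172) = [172, 184, 134, 85, 64, 55, 189] for k=0..6.
π_28 has 5 disjoint cycles with lengths [48, 48, 48, 48, 1] on {0,…,192}.
n − c = 193 − 5 = 188; sign = (−1)^188 = +1.

+1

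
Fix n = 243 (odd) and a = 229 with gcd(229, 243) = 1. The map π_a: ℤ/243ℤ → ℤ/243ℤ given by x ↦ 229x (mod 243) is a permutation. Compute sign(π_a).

+1

Start at x=193: 193 → 214 → 163 → 148 → 115 → 91 → 184 → … (one orbit).
Cycle type of π: 81×2 + 27×2 + 9×2 + 3×2 + 1×3; total 11 cycles.
With 11 cycles on 243 points, sign = (−1)^{243−11} = +1.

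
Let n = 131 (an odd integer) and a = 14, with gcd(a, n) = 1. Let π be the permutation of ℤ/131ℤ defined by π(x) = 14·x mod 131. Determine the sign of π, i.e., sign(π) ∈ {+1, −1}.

Orbit of 81 under x↦14x: [81, 86, 25, 88, 53, 87, 39]… (length divides ord_131(14)).
Decompose π into cycles: lengths [130, 1] (2 cycles, including the fixed point 0).
2 cycles on 131: each ℓ→(−1)^(ℓ−1), product (−1)^129 = -1.
Check: (14/131) = -1 by Zolotarev.

-1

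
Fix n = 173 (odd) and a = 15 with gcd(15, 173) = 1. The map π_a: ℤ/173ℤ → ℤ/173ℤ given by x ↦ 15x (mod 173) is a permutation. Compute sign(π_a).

+1

Trace 148: π^k(148) = [148, 144, 84, 49, 43, 126, 160] for k=0..6.
The orbit structure of x ↦ 15x mod 173: 3 orbits of sizes [86, 86, 1].
Σ(ℓ_i−1) = 173−3 = 170; sign = (−1)^170 = +1.
(15|173)_J = +1 (Zolotarev's lemma cross-check).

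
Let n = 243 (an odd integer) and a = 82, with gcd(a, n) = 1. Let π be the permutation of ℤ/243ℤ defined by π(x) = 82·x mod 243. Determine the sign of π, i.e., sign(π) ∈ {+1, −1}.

+1

Trace 1: π^k(1) = [1, 82, 163] for k=0..2.
π_82 has 135 disjoint cycles with lengths [3, 3, 3, 3, 3, 3, 3, 3, 3, 3, 3, 3, 3, 3, 3, 3, 3, 3, 3, 3, 3, 3, 3, 3, 3, 3, 3, 3, 3, 3, 3, 3, 3, 3, 3, 3, 3, 3, 3, 3, 3, 3, 3, 3, 3, 3, 3, 3, 3, 3, 3, 3, 3, 3, 1, 1, 1, 1, 1, 1, 1, 1, 1, 1, 1, 1, 1, 1, 1, 1, 1, 1, 1, 1, 1, 1, 1, 1, 1, 1, 1, 1, 1, 1, 1, 1, 1, 1, 1, 1, 1, 1, 1, 1, 1, 1, 1, 1, 1, 1, 1, 1, 1, 1, 1, 1, 1, 1, 1, 1, 1, 1, 1, 1, 1, 1, 1, 1, 1, 1, 1, 1, 1, 1, 1, 1, 1, 1, 1, 1, 1, 1, 1, 1, 1] on {0,…,242}.
Σ(ℓ_i−1) = 243−135 = 108; sign = (−1)^108 = +1.
The Jacobi symbol (82|243) = +1 (Zolotarev) agrees.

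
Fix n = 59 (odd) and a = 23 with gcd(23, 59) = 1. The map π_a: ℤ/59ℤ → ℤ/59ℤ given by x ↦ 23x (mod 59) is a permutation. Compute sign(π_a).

Start at x=29: 29 → 18 → 1 → 23 → 57 → 13 → 4 → … (one orbit).
Cycle type of π: 58 + 1; total 2 cycles.
n − c = 59 − 2 = 57; sign = (−1)^57 = -1.

-1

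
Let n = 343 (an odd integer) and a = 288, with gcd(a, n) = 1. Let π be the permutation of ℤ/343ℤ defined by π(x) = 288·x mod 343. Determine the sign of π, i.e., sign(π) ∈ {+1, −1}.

+1

Trace 274: π^k(274) = [274, 22, 162, 8, 246, 190, 183] for k=0..6.
The orbit structure of x ↦ 288x mod 343: 19 orbits of sizes [49, 49, 49, 49, 49, 49, 7, 7, 7, 7, 7, 7, 1, 1, 1, 1, 1, 1, 1].
n − c = 343 − 19 = 324; sign = (−1)^324 = +1.
Zolotarev: (288|343) = +1, matching the cycle-count sign.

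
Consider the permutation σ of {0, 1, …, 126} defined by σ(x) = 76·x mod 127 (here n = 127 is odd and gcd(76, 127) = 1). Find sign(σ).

Start at x=8: 8 → 100 → 107 → 4 → 50 → 117 → 2 → … (one orbit).
Cycle type of π: 21×6 + 1; total 7 cycles.
Σ(ℓ_i−1) = 127−7 = 120; sign = (−1)^120 = +1.

+1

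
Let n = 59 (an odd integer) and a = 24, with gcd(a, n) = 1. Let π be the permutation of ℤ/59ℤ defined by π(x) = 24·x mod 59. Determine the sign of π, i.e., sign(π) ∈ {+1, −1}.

Trace 29: π^k(29) = [29, 47, 7, 50, 20, 8, 15] for k=0..6.
π_24 has 2 disjoint cycles with lengths [58, 1] on {0,…,58}.
sign(π) = (−1)^{n − #cycles} = (−1)^{59−2} = (−1)^57 = -1.

-1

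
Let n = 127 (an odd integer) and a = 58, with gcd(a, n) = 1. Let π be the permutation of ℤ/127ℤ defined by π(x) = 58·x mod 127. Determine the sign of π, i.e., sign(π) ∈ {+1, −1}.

Orbit of 62 under x↦58x: [62, 40, 34, 67, 76, 90, 13]… (length divides ord_127(58)).
Cycle type of π: 126 + 1; total 2 cycles.
sign(π) = (−1)^{n − #cycles} = (−1)^{127−2} = (−1)^125 = -1.

-1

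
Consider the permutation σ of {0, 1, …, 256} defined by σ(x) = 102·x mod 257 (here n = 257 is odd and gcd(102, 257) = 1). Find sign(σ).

-1

Orbit of 181 under x↦102x: [181, 215, 85, 189, 3, 49, 115]… (length divides ord_257(102)).
π_102 has 2 disjoint cycles with lengths [256, 1] on {0,…,256}.
Σ(ℓ_i−1) = 257−2 = 255; sign = (−1)^255 = -1.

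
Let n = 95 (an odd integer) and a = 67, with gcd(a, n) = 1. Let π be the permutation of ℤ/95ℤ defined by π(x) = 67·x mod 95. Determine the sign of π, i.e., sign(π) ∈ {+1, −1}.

+1

Trace 48: π^k(48) = [48, 81, 12, 44, 3, 11, 72] for k=0..6.
π_67 has 5 disjoint cycles with lengths [36, 36, 18, 4, 1] on {0,…,94}.
sign(π) = (−1)^{n − #cycles} = (−1)^{95−5} = (−1)^90 = +1.
Zolotarev: (67|95) = +1, matching the cycle-count sign.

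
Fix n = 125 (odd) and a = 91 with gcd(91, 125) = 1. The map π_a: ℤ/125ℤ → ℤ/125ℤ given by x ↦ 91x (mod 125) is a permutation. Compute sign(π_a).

+1

Orbit of 46 under x↦91x: [46, 61, 51, 16, 81, 121, 11]… (length divides ord_125(91)).
The orbit structure of x ↦ 91x mod 125: 13 orbits of sizes [25, 25, 25, 25, 5, 5, 5, 5, 1, 1, 1, 1, 1].
125 − 13 = 112 transpositions; sign(π) = (−1)^112 = +1.
Zolotarev: (91|125) = +1, matching the cycle-count sign.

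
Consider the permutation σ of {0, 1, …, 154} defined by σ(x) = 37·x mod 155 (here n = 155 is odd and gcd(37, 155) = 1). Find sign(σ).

Start at x=68: 68 → 36 → 92 → 149 → 88 → 1 → 37 → … (one orbit).
17 cycles of lengths [12, 12, 12, 12, 12, 12, 12, 12, 12, 12, 6, 6, 6, 6, 6, 4, 1].
Σ(ℓ_i−1) = 155−17 = 138; sign = (−1)^138 = +1.
Via Zolotarev, sign(π_{37}) = (37|155) = +1.

+1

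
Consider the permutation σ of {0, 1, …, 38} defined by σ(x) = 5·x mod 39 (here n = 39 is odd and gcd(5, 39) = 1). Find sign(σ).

Orbit of 1 under x↦5x: [1, 5, 25, 8]… (length divides ord_39(5)).
The orbit structure of x ↦ 5x mod 39: 11 orbits of sizes [4, 4, 4, 4, 4, 4, 4, 4, 4, 2, 1].
sign(π) = (−1)^{n − #cycles} = (−1)^{39−11} = (−1)^28 = +1.
Via Zolotarev, sign(π_{5}) = (5|39) = +1.

+1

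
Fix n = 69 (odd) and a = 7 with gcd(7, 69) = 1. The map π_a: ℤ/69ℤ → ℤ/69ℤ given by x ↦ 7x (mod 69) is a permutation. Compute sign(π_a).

-1

Trace 52: π^k(52) = [52, 19, 64, 34, 31, 10, 1] for k=0..6.
Decompose π into cycles: lengths [22, 22, 22, 1, 1, 1] (6 cycles, including the fixed point 0).
69 − 6 = 63 transpositions; sign(π) = (−1)^63 = -1.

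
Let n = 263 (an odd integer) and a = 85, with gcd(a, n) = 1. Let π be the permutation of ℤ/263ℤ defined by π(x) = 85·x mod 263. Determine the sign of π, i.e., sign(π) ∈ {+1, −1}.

-1

Trace 2: π^k(2) = [2, 170, 248, 40, 244, 226, 11] for k=0..6.
Cycle lengths of π_85 on ℤ/263ℤ: [262, 1]; 2 cycles in total.
sign(π) = (−1)^{n − #cycles} = (−1)^{263−2} = (−1)^261 = -1.
Zolotarev: (85|263) = -1, matching the cycle-count sign.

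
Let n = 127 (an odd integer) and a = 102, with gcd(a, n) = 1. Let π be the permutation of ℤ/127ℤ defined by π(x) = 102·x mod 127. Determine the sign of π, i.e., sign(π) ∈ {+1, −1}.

Trace 111: π^k(111) = [111, 19, 33, 64, 51, 122, 125] for k=0..6.
Decompose π into cycles: lengths [42, 42, 42, 1] (4 cycles, including the fixed point 0).
sign(π) = (−1)^{n − #cycles} = (−1)^{127−4} = (−1)^123 = -1.
(102|127)_J = -1 (Zolotarev's lemma cross-check).

-1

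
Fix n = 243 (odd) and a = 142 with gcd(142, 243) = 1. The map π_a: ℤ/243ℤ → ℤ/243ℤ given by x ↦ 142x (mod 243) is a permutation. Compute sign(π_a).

Start at x=16: 16 → 85 → 163 → 61 → 157 → 181 → 187 → … (one orbit).
11 cycles of lengths [81, 81, 27, 27, 9, 9, 3, 3, 1, 1, 1].
sign(π) = (−1)^{n − #cycles} = (−1)^{243−11} = (−1)^232 = +1.
The Jacobi symbol (142|243) = +1 (Zolotarev) agrees.

+1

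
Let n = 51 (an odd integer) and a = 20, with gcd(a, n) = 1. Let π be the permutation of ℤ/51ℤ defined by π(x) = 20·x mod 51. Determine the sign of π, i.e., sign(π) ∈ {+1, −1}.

+1

Start at x=5: 5 → 49 → 11 → 16 → 14 → 25 → 41 → … (one orbit).
Cycle lengths of π_20 on ℤ/51ℤ: [16, 16, 16, 2, 1]; 5 cycles in total.
Σ(ℓ_i−1) = 51−5 = 46; sign = (−1)^46 = +1.
Via Zolotarev, sign(π_{20}) = (20|51) = +1.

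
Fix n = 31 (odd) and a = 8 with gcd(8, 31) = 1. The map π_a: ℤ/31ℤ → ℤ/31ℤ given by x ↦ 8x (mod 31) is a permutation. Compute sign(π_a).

Trace 8: π^k(8) = [8, 2, 16, 4, 1] for k=0..4.
Cycle lengths of π_8 on ℤ/31ℤ: [5, 5, 5, 5, 5, 5, 1]; 7 cycles in total.
sign(π) = (−1)^{n − #cycles} = (−1)^{31−7} = (−1)^24 = +1.

+1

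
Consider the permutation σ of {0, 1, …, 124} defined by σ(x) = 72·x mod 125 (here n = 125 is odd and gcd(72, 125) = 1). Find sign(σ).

Start at x=113: 113 → 11 → 42 → 24 → 103 → 41 → 77 → … (one orbit).
π_72 has 4 disjoint cycles with lengths [100, 20, 4, 1] on {0,…,124}.
4 cycles on 125: each ℓ→(−1)^(ℓ−1), product (−1)^121 = -1.

-1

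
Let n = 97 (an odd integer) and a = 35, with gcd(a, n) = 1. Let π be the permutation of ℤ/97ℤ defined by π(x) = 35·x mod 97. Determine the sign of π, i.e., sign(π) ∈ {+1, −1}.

+1

Orbit of 35 under x↦35x: [35, 61, 1]… (length divides ord_97(35)).
The orbit structure of x ↦ 35x mod 97: 33 orbits of sizes [3, 3, 3, 3, 3, 3, 3, 3, 3, 3, 3, 3, 3, 3, 3, 3, 3, 3, 3, 3, 3, 3, 3, 3, 3, 3, 3, 3, 3, 3, 3, 3, 1].
33 cycles on 97: each ℓ→(−1)^(ℓ−1), product (−1)^64 = +1.
Zolotarev: (35|97) = +1, matching the cycle-count sign.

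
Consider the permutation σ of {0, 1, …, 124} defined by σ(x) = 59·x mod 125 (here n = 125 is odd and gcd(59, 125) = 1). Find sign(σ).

Trace 69: π^k(69) = [69, 71, 64, 26, 34, 6, 104] for k=0..6.
Cycle lengths of π_59 on ℤ/125ℤ: [50, 50, 10, 10, 2, 2, 1]; 7 cycles in total.
With 7 cycles on 125 points, sign = (−1)^{125−7} = +1.
Check: (59/125) = +1 by Zolotarev.

+1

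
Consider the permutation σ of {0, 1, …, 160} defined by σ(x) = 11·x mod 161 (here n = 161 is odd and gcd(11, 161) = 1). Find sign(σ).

-1

Trace 29: π^k(29) = [29, 158, 128, 120, 32, 30, 8] for k=0..6.
Cycle type of π: 66×2 + 22 + 3×2 + 1; total 6 cycles.
sign(π) = (−1)^{n − #cycles} = (−1)^{161−6} = (−1)^155 = -1.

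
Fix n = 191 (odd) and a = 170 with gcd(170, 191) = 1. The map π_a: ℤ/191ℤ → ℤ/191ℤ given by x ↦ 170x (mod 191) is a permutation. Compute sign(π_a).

+1

Orbit of 46 under x↦170x: [46, 180, 40, 115, 68, 100, 1]… (length divides ord_191(170)).
The orbit structure of x ↦ 170x mod 191: 3 orbits of sizes [95, 95, 1].
Σ(ℓ_i−1) = 191−3 = 188; sign = (−1)^188 = +1.
Zolotarev: (170|191) = +1, matching the cycle-count sign.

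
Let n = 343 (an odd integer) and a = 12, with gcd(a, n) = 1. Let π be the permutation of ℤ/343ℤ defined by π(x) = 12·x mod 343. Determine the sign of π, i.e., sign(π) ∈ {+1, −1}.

Orbit of 215 under x↦12x: [215, 179, 90, 51, 269, 141, 320]… (length divides ord_343(12)).
Decompose π into cycles: lengths [294, 42, 6, 1] (4 cycles, including the fixed point 0).
Σ(ℓ_i−1) = 343−4 = 339; sign = (−1)^339 = -1.
Zolotarev: (12|343) = -1, matching the cycle-count sign.

-1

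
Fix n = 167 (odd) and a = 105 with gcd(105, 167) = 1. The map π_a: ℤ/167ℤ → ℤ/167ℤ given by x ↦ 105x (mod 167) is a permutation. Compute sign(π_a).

-1

Trace 94: π^k(94) = [94, 17, 115, 51, 11, 153, 33] for k=0..6.
2 cycles of lengths [166, 1].
With 2 cycles on 167 points, sign = (−1)^{167−2} = -1.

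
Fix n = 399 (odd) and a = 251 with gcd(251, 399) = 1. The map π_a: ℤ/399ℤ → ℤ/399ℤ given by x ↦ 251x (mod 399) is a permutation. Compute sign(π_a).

+1

Start at x=169: 169 → 125 → 253 → 62 → 1 → 251 → 358 → … (one orbit).
Decompose π into cycles: lengths [18, 18, 18, 18, 18, 18, 18, 18, 18, 18, 18, 18, 18, 18, 18, 18, 18, 18, 18, 18, 9, 9, 2, 2, 2, 2, 2, 2, 2, 2, 2, 2, 1] (33 cycles, including the fixed point 0).
33 cycles on 399: each ℓ→(−1)^(ℓ−1), product (−1)^366 = +1.
The Jacobi symbol (251|399) = +1 (Zolotarev) agrees.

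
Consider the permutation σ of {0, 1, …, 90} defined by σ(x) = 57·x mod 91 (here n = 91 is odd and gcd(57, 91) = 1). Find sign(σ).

Trace 57: π^k(57) = [57, 64, 8, 1] for k=0..3.
28 cycles of lengths [4, 4, 4, 4, 4, 4, 4, 4, 4, 4, 4, 4, 4, 4, 4, 4, 4, 4, 4, 4, 4, 1, 1, 1, 1, 1, 1, 1].
n − c = 91 − 28 = 63; sign = (−1)^63 = -1.

-1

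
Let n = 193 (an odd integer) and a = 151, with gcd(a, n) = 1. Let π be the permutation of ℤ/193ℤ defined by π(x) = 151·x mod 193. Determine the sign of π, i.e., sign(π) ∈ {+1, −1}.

Trace 150: π^k(150) = [150, 69, 190, 126, 112, 121, 129] for k=0..6.
Cycle type of π: 32×6 + 1; total 7 cycles.
Σ(ℓ_i−1) = 193−7 = 186; sign = (−1)^186 = +1.

+1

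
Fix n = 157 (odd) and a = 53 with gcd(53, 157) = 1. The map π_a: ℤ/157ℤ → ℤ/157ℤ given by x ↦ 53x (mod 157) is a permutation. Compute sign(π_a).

Orbit of 92 under x↦53x: [92, 9, 6, 4, 55, 89, 7]… (length divides ord_157(53)).
π_53 has 2 disjoint cycles with lengths [156, 1] on {0,…,156}.
n − c = 157 − 2 = 155; sign = (−1)^155 = -1.

-1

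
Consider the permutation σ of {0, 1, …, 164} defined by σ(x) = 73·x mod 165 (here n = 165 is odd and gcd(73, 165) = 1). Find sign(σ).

+1

Trace 13: π^k(13) = [13, 124, 142, 136, 28, 64, 52] for k=0..6.
π_73 has 15 disjoint cycles with lengths [20, 20, 20, 20, 20, 20, 10, 10, 10, 4, 4, 4, 1, 1, 1] on {0,…,164}.
Σ(ℓ_i−1) = 165−15 = 150; sign = (−1)^150 = +1.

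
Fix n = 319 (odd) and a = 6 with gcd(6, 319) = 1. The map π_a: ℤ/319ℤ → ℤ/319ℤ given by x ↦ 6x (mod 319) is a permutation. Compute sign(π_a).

Orbit of 28 under x↦6x: [28, 168, 51, 306, 241, 170, 63]… (length divides ord_319(6)).
Cycle type of π: 70×4 + 14×2 + 10 + 1; total 8 cycles.
319 − 8 = 311 transpositions; sign(π) = (−1)^311 = -1.
(6|319)_J = -1 (Zolotarev's lemma cross-check).

-1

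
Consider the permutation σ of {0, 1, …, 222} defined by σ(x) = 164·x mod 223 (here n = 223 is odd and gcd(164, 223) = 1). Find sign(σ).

Start at x=15: 15 → 7 → 33 → 60 → 28 → 132 → 17 → … (one orbit).
7 cycles of lengths [37, 37, 37, 37, 37, 37, 1].
n − c = 223 − 7 = 216; sign = (−1)^216 = +1.

+1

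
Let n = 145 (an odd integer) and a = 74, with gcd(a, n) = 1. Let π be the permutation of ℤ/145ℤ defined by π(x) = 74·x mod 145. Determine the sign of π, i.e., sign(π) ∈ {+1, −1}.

+1

Start at x=49: 49 → 1 → 74 → 111 → 94 → 141 → 139 → … (one orbit).
Cycle type of π: 14×8 + 7×4 + 2×2 + 1; total 15 cycles.
With 15 cycles on 145 points, sign = (−1)^{145−15} = +1.
The Jacobi symbol (74|145) = +1 (Zolotarev) agrees.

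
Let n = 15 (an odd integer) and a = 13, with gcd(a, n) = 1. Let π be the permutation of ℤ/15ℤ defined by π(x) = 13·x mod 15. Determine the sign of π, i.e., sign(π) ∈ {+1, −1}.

-1

Orbit of 1 under x↦13x: [1, 13, 4, 7]… (length divides ord_15(13)).
6 cycles of lengths [4, 4, 4, 1, 1, 1].
With 6 cycles on 15 points, sign = (−1)^{15−6} = -1.
Via Zolotarev, sign(π_{13}) = (13|15) = -1.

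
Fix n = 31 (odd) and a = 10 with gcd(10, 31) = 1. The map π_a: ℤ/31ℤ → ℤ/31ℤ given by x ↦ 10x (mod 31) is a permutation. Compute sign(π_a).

Start at x=16: 16 → 5 → 19 → 4 → 9 → 28 → 1 → … (one orbit).
Cycle lengths of π_10 on ℤ/31ℤ: [15, 15, 1]; 3 cycles in total.
Σ(ℓ_i−1) = 31−3 = 28; sign = (−1)^28 = +1.
Zolotarev: (10|31) = +1, matching the cycle-count sign.

+1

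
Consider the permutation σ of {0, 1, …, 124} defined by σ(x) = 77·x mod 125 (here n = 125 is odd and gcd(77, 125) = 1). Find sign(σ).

Trace 22: π^k(22) = [22, 69, 63, 101, 27, 79, 83] for k=0..6.
Cycle lengths of π_77 on ℤ/125ℤ: [100, 20, 4, 1]; 4 cycles in total.
4 cycles on 125: each ℓ→(−1)^(ℓ−1), product (−1)^121 = -1.

-1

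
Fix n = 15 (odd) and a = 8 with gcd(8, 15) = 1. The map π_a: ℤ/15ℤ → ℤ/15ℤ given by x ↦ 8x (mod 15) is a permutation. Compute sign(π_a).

Trace 2: π^k(2) = [2, 1, 8, 4] for k=0..3.
Decompose π into cycles: lengths [4, 4, 4, 2, 1] (5 cycles, including the fixed point 0).
Σ(ℓ_i−1) = 15−5 = 10; sign = (−1)^10 = +1.

+1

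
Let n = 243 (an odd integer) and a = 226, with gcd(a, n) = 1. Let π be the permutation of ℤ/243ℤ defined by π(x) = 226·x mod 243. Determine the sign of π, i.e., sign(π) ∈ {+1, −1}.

+1

Orbit of 100 under x↦226x: [100, 1, 226, 46, 190, 172, 235]… (length divides ord_243(226)).
27 cycles of lengths [27, 27, 27, 27, 27, 27, 9, 9, 9, 9, 9, 9, 3, 3, 3, 3, 3, 3, 1, 1, 1, 1, 1, 1, 1, 1, 1].
Σ(ℓ_i−1) = 243−27 = 216; sign = (−1)^216 = +1.
The Jacobi symbol (226|243) = +1 (Zolotarev) agrees.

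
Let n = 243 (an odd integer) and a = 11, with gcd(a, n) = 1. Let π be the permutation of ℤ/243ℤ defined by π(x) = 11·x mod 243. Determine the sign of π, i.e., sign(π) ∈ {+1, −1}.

-1

Trace 103: π^k(103) = [103, 161, 70, 41, 208, 101, 139] for k=0..6.
6 cycles of lengths [162, 54, 18, 6, 2, 1].
243 − 6 = 237 transpositions; sign(π) = (−1)^237 = -1.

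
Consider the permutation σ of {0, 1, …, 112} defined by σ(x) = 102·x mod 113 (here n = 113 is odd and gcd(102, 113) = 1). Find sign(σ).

Trace 104: π^k(104) = [104, 99, 41, 1, 102, 8, 25] for k=0..6.
Cycle type of π: 56×2 + 1; total 3 cycles.
n − c = 113 − 3 = 110; sign = (−1)^110 = +1.

+1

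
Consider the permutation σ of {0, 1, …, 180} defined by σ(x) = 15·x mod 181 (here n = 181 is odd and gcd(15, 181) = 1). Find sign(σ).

+1

Start at x=75: 75 → 39 → 42 → 87 → 38 → 27 → 43 → … (one orbit).
The orbit structure of x ↦ 15x mod 181: 5 orbits of sizes [45, 45, 45, 45, 1].
Σ(ℓ_i−1) = 181−5 = 176; sign = (−1)^176 = +1.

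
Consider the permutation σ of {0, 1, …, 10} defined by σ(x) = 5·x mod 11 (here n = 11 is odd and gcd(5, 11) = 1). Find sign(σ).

+1

Start at x=9: 9 → 1 → 5 → 3 → 4 → 9 (one orbit).
π_5 has 3 disjoint cycles with lengths [5, 5, 1] on {0,…,10}.
3 cycles on 11: each ℓ→(−1)^(ℓ−1), product (−1)^8 = +1.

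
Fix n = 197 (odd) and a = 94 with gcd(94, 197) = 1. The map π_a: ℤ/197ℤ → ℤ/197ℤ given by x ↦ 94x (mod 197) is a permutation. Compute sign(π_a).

-1

Start at x=101: 101 → 38 → 26 → 80 → 34 → 44 → 196 → … (one orbit).
Decompose π into cycles: lengths [196, 1] (2 cycles, including the fixed point 0).
Σ(ℓ_i−1) = 197−2 = 195; sign = (−1)^195 = -1.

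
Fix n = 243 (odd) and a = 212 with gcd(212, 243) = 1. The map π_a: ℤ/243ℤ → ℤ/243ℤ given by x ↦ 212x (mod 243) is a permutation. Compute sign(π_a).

Trace 200: π^k(200) = [200, 118, 230, 160, 143, 184, 128] for k=0..6.
6 cycles of lengths [162, 54, 18, 6, 2, 1].
With 6 cycles on 243 points, sign = (−1)^{243−6} = -1.

-1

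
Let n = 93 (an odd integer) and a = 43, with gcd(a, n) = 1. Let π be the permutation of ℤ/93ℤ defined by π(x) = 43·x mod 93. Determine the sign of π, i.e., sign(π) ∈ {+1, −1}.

Start at x=73: 73 → 70 → 34 → 67 → 91 → 7 → 22 → … (one orbit).
Cycle type of π: 30×3 + 1×3; total 6 cycles.
With 6 cycles on 93 points, sign = (−1)^{93−6} = -1.
The Jacobi symbol (43|93) = -1 (Zolotarev) agrees.

-1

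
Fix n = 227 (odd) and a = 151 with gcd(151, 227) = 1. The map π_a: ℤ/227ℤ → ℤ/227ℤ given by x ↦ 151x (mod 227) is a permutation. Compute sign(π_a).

-1

Start at x=152: 152 → 25 → 143 → 28 → 142 → 104 → 41 → … (one orbit).
2 cycles of lengths [226, 1].
sign(π) = (−1)^{n − #cycles} = (−1)^{227−2} = (−1)^225 = -1.
The Jacobi symbol (151|227) = -1 (Zolotarev) agrees.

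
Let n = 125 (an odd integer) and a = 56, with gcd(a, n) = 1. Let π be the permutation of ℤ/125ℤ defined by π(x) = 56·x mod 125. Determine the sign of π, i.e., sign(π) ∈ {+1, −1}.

Start at x=46: 46 → 76 → 6 → 86 → 66 → 71 → 101 → … (one orbit).
Cycle lengths of π_56 on ℤ/125ℤ: [25, 25, 25, 25, 5, 5, 5, 5, 1, 1, 1, 1, 1]; 13 cycles in total.
n − c = 125 − 13 = 112; sign = (−1)^112 = +1.
Check: (56/125) = +1 by Zolotarev.

+1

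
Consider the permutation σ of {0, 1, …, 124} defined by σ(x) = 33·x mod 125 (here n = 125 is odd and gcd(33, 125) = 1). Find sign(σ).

Orbit of 16 under x↦33x: [16, 28, 49, 117, 111, 38, 4]… (length divides ord_125(33)).
Decompose π into cycles: lengths [100, 20, 4, 1] (4 cycles, including the fixed point 0).
4 cycles on 125: each ℓ→(−1)^(ℓ−1), product (−1)^121 = -1.

-1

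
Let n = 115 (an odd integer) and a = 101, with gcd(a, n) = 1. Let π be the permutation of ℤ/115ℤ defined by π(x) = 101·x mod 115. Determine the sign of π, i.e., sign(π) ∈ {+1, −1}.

+1

Start at x=81: 81 → 16 → 6 → 31 → 26 → 96 → 36 → … (one orbit).
Decompose π into cycles: lengths [11, 11, 11, 11, 11, 11, 11, 11, 11, 11, 1, 1, 1, 1, 1] (15 cycles, including the fixed point 0).
Σ(ℓ_i−1) = 115−15 = 100; sign = (−1)^100 = +1.
The Jacobi symbol (101|115) = +1 (Zolotarev) agrees.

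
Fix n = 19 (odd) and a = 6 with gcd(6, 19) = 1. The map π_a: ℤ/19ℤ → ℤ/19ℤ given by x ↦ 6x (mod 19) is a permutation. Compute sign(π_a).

Start at x=5: 5 → 11 → 9 → 16 → 1 → 6 → 17 → … (one orbit).
Cycle lengths of π_6 on ℤ/19ℤ: [9, 9, 1]; 3 cycles in total.
n − c = 19 − 3 = 16; sign = (−1)^16 = +1.
(6|19)_J = +1 (Zolotarev's lemma cross-check).

+1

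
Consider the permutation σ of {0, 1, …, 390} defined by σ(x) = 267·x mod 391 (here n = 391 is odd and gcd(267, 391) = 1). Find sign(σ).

+1

Trace 10: π^k(10) = [10, 324, 97, 93, 198, 81, 122] for k=0..6.
The orbit structure of x ↦ 267x mod 391: 5 orbits of sizes [176, 176, 22, 16, 1].
391 − 5 = 386 transpositions; sign(π) = (−1)^386 = +1.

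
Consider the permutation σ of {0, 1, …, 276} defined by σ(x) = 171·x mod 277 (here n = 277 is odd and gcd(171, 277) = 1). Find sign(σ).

+1

Start at x=136: 136 → 265 → 164 → 67 → 100 → 203 → 88 → … (one orbit).
Decompose π into cycles: lengths [69, 69, 69, 69, 1] (5 cycles, including the fixed point 0).
n − c = 277 − 5 = 272; sign = (−1)^272 = +1.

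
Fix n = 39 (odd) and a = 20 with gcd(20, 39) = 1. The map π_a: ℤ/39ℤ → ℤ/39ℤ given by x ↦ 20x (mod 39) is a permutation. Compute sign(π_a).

+1

Trace 8: π^k(8) = [8, 4, 2, 1, 20, 10, 5] for k=0..6.
The orbit structure of x ↦ 20x mod 39: 5 orbits of sizes [12, 12, 12, 2, 1].
n − c = 39 − 5 = 34; sign = (−1)^34 = +1.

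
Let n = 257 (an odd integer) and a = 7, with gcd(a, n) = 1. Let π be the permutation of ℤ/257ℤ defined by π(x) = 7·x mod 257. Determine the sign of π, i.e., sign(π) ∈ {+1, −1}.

-1

Orbit of 107 under x↦7x: [107, 235, 103, 207, 164, 120, 69]… (length divides ord_257(7)).
Cycle lengths of π_7 on ℤ/257ℤ: [256, 1]; 2 cycles in total.
n − c = 257 − 2 = 255; sign = (−1)^255 = -1.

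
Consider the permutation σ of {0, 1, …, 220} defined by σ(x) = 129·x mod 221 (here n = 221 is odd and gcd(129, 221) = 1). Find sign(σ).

Start at x=207: 207 → 183 → 181 → 144 → 12 → 1 → 129 → … (one orbit).
Cycle lengths of π_129 on ℤ/221ℤ: [16, 16, 16, 16, 16, 16, 16, 16, 16, 16, 16, 16, 16, 2, 2, 2, 2, 2, 2, 1]; 20 cycles in total.
With 20 cycles on 221 points, sign = (−1)^{221−20} = -1.
Check: (129/221) = -1 by Zolotarev.

-1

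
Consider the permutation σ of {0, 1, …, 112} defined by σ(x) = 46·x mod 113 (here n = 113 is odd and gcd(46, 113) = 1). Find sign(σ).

Start at x=68: 68 → 77 → 39 → 99 → 34 → 95 → 76 → … (one orbit).
Decompose π into cycles: lengths [112, 1] (2 cycles, including the fixed point 0).
2 cycles on 113: each ℓ→(−1)^(ℓ−1), product (−1)^111 = -1.

-1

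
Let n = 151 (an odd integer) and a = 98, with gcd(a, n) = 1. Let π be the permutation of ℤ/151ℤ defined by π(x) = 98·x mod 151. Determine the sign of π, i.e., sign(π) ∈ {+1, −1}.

+1

Start at x=91: 91 → 9 → 127 → 64 → 81 → 86 → 123 → … (one orbit).
Cycle type of π: 25×6 + 1; total 7 cycles.
151 − 7 = 144 transpositions; sign(π) = (−1)^144 = +1.
Via Zolotarev, sign(π_{98}) = (98|151) = +1.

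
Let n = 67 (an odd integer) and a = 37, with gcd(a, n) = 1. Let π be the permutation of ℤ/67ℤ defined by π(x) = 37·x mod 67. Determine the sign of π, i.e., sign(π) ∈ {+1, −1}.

+1

Start at x=1: 1 → 37 → 29 → 1 (one orbit).
Cycle type of π: 3×22 + 1; total 23 cycles.
23 cycles on 67: each ℓ→(−1)^(ℓ−1), product (−1)^44 = +1.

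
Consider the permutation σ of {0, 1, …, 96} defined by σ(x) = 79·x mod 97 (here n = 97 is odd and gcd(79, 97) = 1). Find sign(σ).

+1

Trace 85: π^k(85) = [85, 22, 89, 47, 27, 96, 18] for k=0..6.
The orbit structure of x ↦ 79x mod 97: 7 orbits of sizes [16, 16, 16, 16, 16, 16, 1].
7 cycles on 97: each ℓ→(−1)^(ℓ−1), product (−1)^90 = +1.
Zolotarev: (79|97) = +1, matching the cycle-count sign.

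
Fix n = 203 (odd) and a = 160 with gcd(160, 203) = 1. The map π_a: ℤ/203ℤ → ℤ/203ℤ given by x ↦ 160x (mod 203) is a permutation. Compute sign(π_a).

+1

Orbit of 190 under x↦160x: [190, 153, 120, 118, 1, 160, 22]… (length divides ord_203(160)).
The orbit structure of x ↦ 160x mod 203: 11 orbits of sizes [28, 28, 28, 28, 28, 28, 28, 2, 2, 2, 1].
203 − 11 = 192 transpositions; sign(π) = (−1)^192 = +1.
Check: (160/203) = +1 by Zolotarev.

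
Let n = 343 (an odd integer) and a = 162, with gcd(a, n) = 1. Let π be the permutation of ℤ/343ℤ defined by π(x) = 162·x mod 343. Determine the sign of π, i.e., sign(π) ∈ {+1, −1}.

+1

Trace 176: π^k(176) = [176, 43, 106, 22, 134, 99, 260] for k=0..6.
The orbit structure of x ↦ 162x mod 343: 19 orbits of sizes [49, 49, 49, 49, 49, 49, 7, 7, 7, 7, 7, 7, 1, 1, 1, 1, 1, 1, 1].
n − c = 343 − 19 = 324; sign = (−1)^324 = +1.
Via Zolotarev, sign(π_{162}) = (162|343) = +1.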